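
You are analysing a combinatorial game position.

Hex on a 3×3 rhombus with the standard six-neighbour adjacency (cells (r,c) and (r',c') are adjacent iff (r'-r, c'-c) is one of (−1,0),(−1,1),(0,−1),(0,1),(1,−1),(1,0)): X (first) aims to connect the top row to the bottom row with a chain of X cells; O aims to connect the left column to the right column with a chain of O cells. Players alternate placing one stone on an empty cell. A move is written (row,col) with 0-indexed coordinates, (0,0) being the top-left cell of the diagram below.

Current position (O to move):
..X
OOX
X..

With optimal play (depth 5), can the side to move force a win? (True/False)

[..X/OOX/X..] O move#1: (0,0):-1/O.X/OOX/X..*, (0,1):-1/.OX/OOX/X.., (2,1):-1/..X/OOX/XO., (2,2):-1/..X/OOX/X.O
[O.X/OOX/X..] X move#2: (0,1):+1/OXX/OOX/X..*, (2,1):+1/O.X/OOX/XX., (2,2):+1/O.X/OOX/X.X
[OXX/OOX/X..] O move#3: (2,1):-1/OXX/OOX/XO.*, (2,2):-1/OXX/OOX/X.O
[OXX/OOX/XO.] X move#4: (2,2):+1/OXX/OOX/XOX*
[OXX/OOX/XOX] end (terminal -1, O#5); searched ..X/OOX/X.. to 5

O winning at [..X/OOX/X..]: False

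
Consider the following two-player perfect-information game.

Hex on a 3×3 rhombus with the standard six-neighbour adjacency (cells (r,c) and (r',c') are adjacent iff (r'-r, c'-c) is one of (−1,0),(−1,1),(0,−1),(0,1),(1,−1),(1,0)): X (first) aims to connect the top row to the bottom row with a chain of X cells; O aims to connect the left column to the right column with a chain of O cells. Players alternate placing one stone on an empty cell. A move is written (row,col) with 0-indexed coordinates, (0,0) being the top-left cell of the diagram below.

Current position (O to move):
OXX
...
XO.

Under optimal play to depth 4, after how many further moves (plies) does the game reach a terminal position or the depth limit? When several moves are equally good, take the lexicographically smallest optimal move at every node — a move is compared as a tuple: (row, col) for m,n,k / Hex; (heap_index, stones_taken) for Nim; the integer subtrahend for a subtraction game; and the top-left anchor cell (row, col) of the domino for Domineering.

PV length from [OXX/.../XO.]: 2 plies

[OXX/.../XO.] O move#1: (1,0):-1/OXX/O../XO.*, (1,1):-1/OXX/.O./XO., (1,2):-1/OXX/..O/XO., (2,2):-1/OXX/.../XOO
[OXX/O../XO.] X move#2: (1,1):+1/OXX/OX./XO.*, (1,2):+1/OXX/O.X/XO., (2,2):+1/OXX/O../XOX
[OXX/OX./XO.] end (terminal -1, O#3); searched OXX/.../XO. to 4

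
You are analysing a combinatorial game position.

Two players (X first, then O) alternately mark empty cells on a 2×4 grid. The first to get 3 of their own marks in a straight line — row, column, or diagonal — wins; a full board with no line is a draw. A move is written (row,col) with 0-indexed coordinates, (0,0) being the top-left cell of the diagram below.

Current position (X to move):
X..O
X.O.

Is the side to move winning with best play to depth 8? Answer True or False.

X winning at [X..O/X.O.]: False

ply 1, X at X..O/X.O. | (0,1)=+0→XX.O/X.O.*; (0,2)=+0→X.XO/X.O.; (1,1)=+0→X..O/XXO.; (1,3)=+0→X..O/X.OX
ply 2, O at XX.O/X.O. | (0,2)=+0→XXOO/X.O.*; (1,1)=-1→XX.O/XOO.; (1,3)=-1→XX.O/X.OO
ply 3, X at XXOO/X.O. | (1,1)=+0→XXOO/XXO.*; (1,3)=+0→XXOO/X.OX
ply 4, O at XXOO/XXO. | (1,3)=+0→XXOO/XXOO*
ply 5: XXOO/XXOO is terminal +0 (X); from X..O/X.O. depth 8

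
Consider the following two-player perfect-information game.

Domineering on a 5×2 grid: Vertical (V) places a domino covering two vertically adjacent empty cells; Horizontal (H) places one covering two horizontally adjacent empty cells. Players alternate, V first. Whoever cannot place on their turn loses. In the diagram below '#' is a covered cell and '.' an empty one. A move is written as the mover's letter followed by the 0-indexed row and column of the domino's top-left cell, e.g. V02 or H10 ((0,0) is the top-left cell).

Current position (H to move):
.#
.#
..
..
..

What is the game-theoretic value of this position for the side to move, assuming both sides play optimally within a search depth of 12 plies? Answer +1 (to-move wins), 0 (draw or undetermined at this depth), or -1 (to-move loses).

p1 H@[.#/.#/../../..]: H20[.#/.#/##/../..]-1 H30[.#/.#/../##/..]+1* H40[.#/.#/../../##]-1
p2 V@[.#/.#/../##/..]: V00[##/##/../##/..]-1* V10[.#/##/#./##/..]-1
p3 H@[##/##/../##/..]: H20[##/##/##/##/..]+1* H40[##/##/../##/##]+1
p4 V@[##/##/##/##/..] terminal -1; root [.#/.#/../../..] d12

value(.#/.#/../../.., H) = +1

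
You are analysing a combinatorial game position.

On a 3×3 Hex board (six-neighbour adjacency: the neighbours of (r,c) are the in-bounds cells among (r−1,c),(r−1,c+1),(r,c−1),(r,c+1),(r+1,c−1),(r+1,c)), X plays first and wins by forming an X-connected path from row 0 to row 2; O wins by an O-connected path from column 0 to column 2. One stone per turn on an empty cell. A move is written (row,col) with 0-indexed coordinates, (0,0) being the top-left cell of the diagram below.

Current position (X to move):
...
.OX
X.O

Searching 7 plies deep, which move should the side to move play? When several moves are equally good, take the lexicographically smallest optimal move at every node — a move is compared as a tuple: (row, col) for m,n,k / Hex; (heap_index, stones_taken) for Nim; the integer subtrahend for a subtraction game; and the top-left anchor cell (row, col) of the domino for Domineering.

X's best at [.../.OX/X.O]: (0,2)

p1 X@[.../.OX/X.O]: (0,0)[X../.OX/X.O]-1 (0,1)[.X./.OX/X.O]-1 (0,2)[..X/.OX/X.O]+1* (1,0)[.../XOX/X.O]+1 (2,1)[.../.OX/XXO]+1
p2 O@[..X/.OX/X.O]: (0,0)[O.X/.OX/X.O]-1* (0,1)[.OX/.OX/X.O]-1 (1,0)[..X/OOX/X.O]-1 (2,1)[..X/.OX/XOO]-1
p3 X@[O.X/.OX/X.O]: (0,1)[OXX/.OX/X.O]+1* (1,0)[O.X/XOX/X.O]+1 (2,1)[O.X/.OX/XXO]+1
p4 O@[OXX/.OX/X.O]: (1,0)[OXX/OOX/X.O]-1* (2,1)[OXX/.OX/XOO]-1
p5 X@[OXX/OOX/X.O]: (2,1)[OXX/OOX/XXO]+1*
p6 O@[OXX/OOX/XXO] terminal -1; root [.../.OX/X.O] d7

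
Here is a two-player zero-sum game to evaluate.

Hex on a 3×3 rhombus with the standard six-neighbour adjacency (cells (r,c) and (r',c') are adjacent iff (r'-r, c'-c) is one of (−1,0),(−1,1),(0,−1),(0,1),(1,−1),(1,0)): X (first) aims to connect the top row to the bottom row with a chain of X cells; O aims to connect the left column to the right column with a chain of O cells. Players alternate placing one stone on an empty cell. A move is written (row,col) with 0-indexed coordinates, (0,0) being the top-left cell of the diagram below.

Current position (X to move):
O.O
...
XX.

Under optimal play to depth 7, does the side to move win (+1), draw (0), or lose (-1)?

p1 X@[O.O/.../XX.]: (0,1)[OXO/.../XX.]+1* (1,0)[O.O/X../XX.]-1 (1,1)[O.O/.X./XX.]-1 (1,2)[O.O/..X/XX.]-1 (2,2)[O.O/.../XXX]-1
p2 O@[OXO/.../XX.]: (1,0)[OXO/O../XX.]-1* (1,1)[OXO/.O./XX.]-1 (1,2)[OXO/..O/XX.]-1 (2,2)[OXO/.../XXO]-1
p3 X@[OXO/O../XX.]: (1,1)[OXO/OX./XX.]+1* (1,2)[OXO/O.X/XX.]-1 (2,2)[OXO/O../XXX]-1
p4 O@[OXO/OX./XX.] terminal -1; root [O.O/.../XX.] d7

value(O.O/.../XX., X) = +1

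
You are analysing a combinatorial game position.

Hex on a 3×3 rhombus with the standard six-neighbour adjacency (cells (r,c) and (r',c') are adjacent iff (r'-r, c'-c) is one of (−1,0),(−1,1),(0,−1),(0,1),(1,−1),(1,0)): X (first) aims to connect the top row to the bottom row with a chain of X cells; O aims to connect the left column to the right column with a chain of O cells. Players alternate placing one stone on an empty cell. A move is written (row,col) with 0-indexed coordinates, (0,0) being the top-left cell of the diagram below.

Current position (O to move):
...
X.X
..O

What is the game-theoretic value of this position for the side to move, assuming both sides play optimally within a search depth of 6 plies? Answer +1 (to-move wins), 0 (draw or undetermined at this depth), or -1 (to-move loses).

value(.../X.X/..O, O) = -1

p1 O@[.../X.X/..O]: (0,0)[O../X.X/..O]-1* (0,1)[.O./X.X/..O]-1 (0,2)[..O/X.X/..O]-1 (1,1)[.../XOX/..O]-1 (2,0)[.../X.X/O.O]-1 (2,1)[.../X.X/.OO]-1
p2 X@[O../X.X/..O]: (0,1)[OX./X.X/..O]+1* (0,2)[O.X/X.X/..O]+1 (1,1)[O../XXX/..O]+1 (2,0)[O../X.X/X.O]+1 (2,1)[O../X.X/.XO]+1
p3 O@[OX./X.X/..O]: (0,2)[OXO/X.X/..O]-1* (1,1)[OX./XOX/..O]-1 (2,0)[OX./X.X/O.O]-1 (2,1)[OX./X.X/.OO]-1
p4 X@[OXO/X.X/..O]: (1,1)[OXO/XXX/..O]+1* (2,0)[OXO/X.X/X.O]+1 (2,1)[OXO/X.X/.XO]+1
p5 O@[OXO/XXX/..O]: (2,0)[OXO/XXX/O.O]-1* (2,1)[OXO/XXX/.OO]-1
p6 X@[OXO/XXX/O.O]: (2,1)[OXO/XXX/OXO]+1*
p7 O@[OXO/XXX/OXO] terminal -1; root [.../X.X/..O] d6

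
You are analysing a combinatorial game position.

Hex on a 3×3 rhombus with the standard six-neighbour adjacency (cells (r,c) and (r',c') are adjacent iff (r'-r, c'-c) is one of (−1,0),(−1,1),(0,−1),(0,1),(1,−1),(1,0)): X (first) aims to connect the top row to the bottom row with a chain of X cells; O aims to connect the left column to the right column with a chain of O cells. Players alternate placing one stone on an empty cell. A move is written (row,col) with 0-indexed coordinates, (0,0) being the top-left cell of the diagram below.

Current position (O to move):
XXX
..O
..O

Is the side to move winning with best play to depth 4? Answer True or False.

[XXX/..O/..O] O move#1: (1,0):-1/XXX/O.O/..O, (1,1):+1/XXX/.OO/..O*, (2,0):+1/XXX/..O/O.O, (2,1):-1/XXX/..O/.OO
[XXX/.OO/..O] X move#2: (1,0):-1/XXX/XOO/..O*, (2,0):-1/XXX/.OO/X.O, (2,1):-1/XXX/.OO/.XO
[XXX/XOO/..O] O move#3: (2,0):+1/XXX/XOO/O.O*, (2,1):-1/XXX/XOO/.OO
[XXX/XOO/O.O] end (terminal -1, X#4); searched XXX/..O/..O to 4

O winning at [XXX/..O/..O]: True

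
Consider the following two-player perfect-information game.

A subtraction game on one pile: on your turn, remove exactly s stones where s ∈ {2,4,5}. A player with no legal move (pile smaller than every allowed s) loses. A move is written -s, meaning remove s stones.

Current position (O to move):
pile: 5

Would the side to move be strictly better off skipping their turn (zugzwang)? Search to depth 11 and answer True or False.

zugzwang(5, O) = False

p1 O@[5]: -2[3]-1 -4[1]+1* -5[0]+1
p2 X@[1] terminal -1; root [5] d11
suppose O passes — search the same position with X to move:
pass> p1 X@[5]: -2[3]-1 -4[1]+1* -5[0]+1
pass> p2 O@[1] terminal -1; root [5] d11
for O: play +1, pass -1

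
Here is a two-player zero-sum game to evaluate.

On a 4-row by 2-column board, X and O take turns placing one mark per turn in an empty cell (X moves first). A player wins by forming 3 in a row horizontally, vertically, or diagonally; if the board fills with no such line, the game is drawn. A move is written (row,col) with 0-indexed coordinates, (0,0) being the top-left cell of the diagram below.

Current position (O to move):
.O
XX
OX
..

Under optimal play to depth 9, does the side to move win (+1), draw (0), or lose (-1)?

ply 1, O at .O/XX/OX/.. | (0,0)=-1→OO/XX/OX/..; (3,0)=-1→.O/XX/OX/O.; (3,1)=+0→.O/XX/OX/.O*
ply 2, X at .O/XX/OX/.O | (0,0)=+0→XO/XX/OX/.O*; (3,0)=+0→.O/XX/OX/XO
ply 3, O at XO/XX/OX/.O | (3,0)=+0→XO/XX/OX/OO*
ply 4: XO/XX/OX/OO is terminal +0 (X); from .O/XX/OX/.. depth 9

value(.O/XX/OX/.., O) = 0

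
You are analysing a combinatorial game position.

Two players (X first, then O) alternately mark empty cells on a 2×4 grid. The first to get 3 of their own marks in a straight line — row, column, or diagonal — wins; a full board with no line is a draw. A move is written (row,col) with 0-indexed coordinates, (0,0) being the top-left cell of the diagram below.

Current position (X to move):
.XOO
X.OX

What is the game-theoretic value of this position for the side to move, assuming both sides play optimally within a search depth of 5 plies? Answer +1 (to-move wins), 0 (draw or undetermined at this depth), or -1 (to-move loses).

value(.XOO/X.OX, X) = 0

p1 X@[.XOO/X.OX]: (0,0)[XXOO/X.OX]+0* (1,1)[.XOO/XXOX]+0
p2 O@[XXOO/X.OX]: (1,1)[XXOO/XOOX]+0*
p3 X@[XXOO/XOOX] terminal +0; root [.XOO/X.OX] d5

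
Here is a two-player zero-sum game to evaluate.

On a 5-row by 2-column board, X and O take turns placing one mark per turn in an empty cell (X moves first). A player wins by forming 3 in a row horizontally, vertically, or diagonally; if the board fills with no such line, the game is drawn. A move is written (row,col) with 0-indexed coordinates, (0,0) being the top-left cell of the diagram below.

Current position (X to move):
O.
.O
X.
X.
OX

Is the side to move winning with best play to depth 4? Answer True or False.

[O./.O/X./X./OX] X move#1: (0,1):+0/OX/.O/X./X./OX, (1,0):+1/O./XO/X./X./OX*, (2,1):+1/O./.O/XX/X./OX, (3,1):+1/O./.O/X./XX/OX
[O./XO/X./X./OX] end (terminal -1, O#2); searched O./.O/X./X./OX to 4

X winning at [O./.O/X./X./OX]: True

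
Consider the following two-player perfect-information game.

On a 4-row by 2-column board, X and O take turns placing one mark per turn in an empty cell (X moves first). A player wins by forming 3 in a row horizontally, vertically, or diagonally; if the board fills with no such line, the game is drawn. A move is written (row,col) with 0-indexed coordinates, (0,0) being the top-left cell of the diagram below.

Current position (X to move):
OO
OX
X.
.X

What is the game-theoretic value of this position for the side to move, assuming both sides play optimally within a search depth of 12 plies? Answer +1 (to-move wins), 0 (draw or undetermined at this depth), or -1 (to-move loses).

[OO/OX/X./.X] X move#1: (2,1):+1/OO/OX/XX/.X*, (3,0):+0/OO/OX/X./XX
[OO/OX/XX/.X] end (terminal -1, O#2); searched OO/OX/X./.X to 12

value(OO/OX/X./.X, X) = +1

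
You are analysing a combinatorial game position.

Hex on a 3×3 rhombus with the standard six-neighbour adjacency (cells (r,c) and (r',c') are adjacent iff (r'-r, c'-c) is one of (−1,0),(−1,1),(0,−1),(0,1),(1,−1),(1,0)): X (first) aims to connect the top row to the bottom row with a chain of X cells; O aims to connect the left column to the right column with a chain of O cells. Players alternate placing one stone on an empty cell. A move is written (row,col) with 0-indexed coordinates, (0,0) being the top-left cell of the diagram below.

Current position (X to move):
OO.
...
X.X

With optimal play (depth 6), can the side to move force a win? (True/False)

X winning at [OO./.../X.X]: True

[OO./.../X.X] X move#1: (0,2):+1/OOX/.../X.X*, (1,0):-1/OO./X../X.X, (1,1):-1/OO./.X./X.X, (1,2):-1/OO./..X/X.X, (2,1):-1/OO./.../XXX
[OOX/.../X.X] O move#2: (1,0):-1/OOX/O../X.X*, (1,1):-1/OOX/.O./X.X, (1,2):-1/OOX/..O/X.X, (2,1):-1/OOX/.../XOX
[OOX/O../X.X] X move#3: (1,1):+1/OOX/OX./X.X*, (1,2):+1/OOX/O.X/X.X, (2,1):+1/OOX/O../XXX
[OOX/OX./X.X] end (terminal -1, O#4); searched OO./.../X.X to 6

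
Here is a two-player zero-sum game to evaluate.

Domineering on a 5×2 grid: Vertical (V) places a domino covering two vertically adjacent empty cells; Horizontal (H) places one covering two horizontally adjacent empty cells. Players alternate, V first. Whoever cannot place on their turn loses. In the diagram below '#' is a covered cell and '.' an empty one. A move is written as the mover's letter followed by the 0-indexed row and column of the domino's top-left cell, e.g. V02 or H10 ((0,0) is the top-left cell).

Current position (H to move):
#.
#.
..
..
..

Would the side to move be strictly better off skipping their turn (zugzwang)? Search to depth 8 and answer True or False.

zugzwang(#./#./../../.., H) = False

p1 H@[#./#./../../..]: H20[#./#./##/../..]-1 H30[#./#./../##/..]+1* H40[#./#./../../##]-1
p2 V@[#./#./../##/..]: V01[##/##/../##/..]-1* V11[#./##/.#/##/..]-1
p3 H@[##/##/../##/..]: H20[##/##/##/##/..]+1* H40[##/##/../##/##]+1
p4 V@[##/##/##/##/..] terminal -1; root [#./#./../../..] d8
pass branch (V moves first from the same position):
  | p1 V@[#./#./../../..]: V01[##/##/../../..]-1 V11[#./##/.#/../..]-1 V20[#./#./#./#./..]+1* V21[#./#./.#/.#/..]+1 V30[#./#./../#./#.]+1 V31[#./#./../.#/.#]+1
  | p2 H@[#./#./#./#./..]: H40[#./#./#./#./##]-1*
  | p3 V@[#./#./#./#./##]: V01[##/##/#./#./##]+1* V11[#./##/##/#./##]+1 V21[#./#./##/##/##]+1
  | p4 H@[##/##/#./#./##] terminal -1; root [#./#./../../..] d8
H moving scores +1; H passing scores -1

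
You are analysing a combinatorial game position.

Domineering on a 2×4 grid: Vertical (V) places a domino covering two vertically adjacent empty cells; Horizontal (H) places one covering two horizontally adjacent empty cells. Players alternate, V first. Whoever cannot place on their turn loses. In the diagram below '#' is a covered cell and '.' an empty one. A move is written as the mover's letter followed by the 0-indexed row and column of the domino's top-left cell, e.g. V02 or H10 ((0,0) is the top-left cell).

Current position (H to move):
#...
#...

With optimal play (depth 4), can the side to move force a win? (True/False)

H winning at [#.../#...]: True

[#.../#...] H move#1: H01:+1/###./#...*, H02:+1/#.##/#..., H11:+1/#.../###., H12:+1/#.../#.##
[###./#...] V move#2: V03:-1/####/#..#*
[####/#..#] H move#3: H11:+1/####/####*
[####/####] end (terminal -1, V#4); searched #.../#... to 4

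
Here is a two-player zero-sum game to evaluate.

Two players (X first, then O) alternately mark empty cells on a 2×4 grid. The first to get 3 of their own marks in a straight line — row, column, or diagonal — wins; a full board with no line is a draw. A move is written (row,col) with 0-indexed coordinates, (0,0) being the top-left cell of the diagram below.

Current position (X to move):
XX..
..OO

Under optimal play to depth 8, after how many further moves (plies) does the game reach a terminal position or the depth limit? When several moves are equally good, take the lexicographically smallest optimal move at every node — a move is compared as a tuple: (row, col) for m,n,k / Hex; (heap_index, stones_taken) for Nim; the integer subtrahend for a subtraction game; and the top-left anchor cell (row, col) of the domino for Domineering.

PV length from [XX../..OO]: 1 ply

[XX../..OO] X move#1: (0,2):+1/XXX./..OO*, (0,3):-1/XX.X/..OO, (1,0):-1/XX../X.OO, (1,1):+0/XX../.XOO
[XXX./..OO] end (terminal -1, O#2); searched XX../..OO to 8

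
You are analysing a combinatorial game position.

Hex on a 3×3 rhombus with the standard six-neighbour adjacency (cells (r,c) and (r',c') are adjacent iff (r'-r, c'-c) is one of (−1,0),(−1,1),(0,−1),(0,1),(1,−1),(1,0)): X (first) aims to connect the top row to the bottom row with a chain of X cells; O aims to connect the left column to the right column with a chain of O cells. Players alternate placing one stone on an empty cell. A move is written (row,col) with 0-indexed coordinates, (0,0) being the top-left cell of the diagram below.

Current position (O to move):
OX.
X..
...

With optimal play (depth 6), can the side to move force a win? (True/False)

O winning at [OX./X../...]: False

p1 O@[OX./X../...]: (0,2)[OXO/X../...]-1* (1,1)[OX./XO./...]-1 (1,2)[OX./X.O/...]-1 (2,0)[OX./X../O..]-1 (2,1)[OX./X../.O.]-1 (2,2)[OX./X../..O]-1
p2 X@[OXO/X../...]: (1,1)[OXO/XX./...]+1* (1,2)[OXO/X.X/...]+1 (2,0)[OXO/X../X..]+1 (2,1)[OXO/X../.X.]+1 (2,2)[OXO/X../..X]+1
p3 O@[OXO/XX./...]: (1,2)[OXO/XXO/...]-1* (2,0)[OXO/XX./O..]-1 (2,1)[OXO/XX./.O.]-1 (2,2)[OXO/XX./..O]-1
p4 X@[OXO/XXO/...]: (2,0)[OXO/XXO/X..]+1* (2,1)[OXO/XXO/.X.]+1 (2,2)[OXO/XXO/..X]+1
p5 O@[OXO/XXO/X..] terminal -1; root [OX./X../...] d6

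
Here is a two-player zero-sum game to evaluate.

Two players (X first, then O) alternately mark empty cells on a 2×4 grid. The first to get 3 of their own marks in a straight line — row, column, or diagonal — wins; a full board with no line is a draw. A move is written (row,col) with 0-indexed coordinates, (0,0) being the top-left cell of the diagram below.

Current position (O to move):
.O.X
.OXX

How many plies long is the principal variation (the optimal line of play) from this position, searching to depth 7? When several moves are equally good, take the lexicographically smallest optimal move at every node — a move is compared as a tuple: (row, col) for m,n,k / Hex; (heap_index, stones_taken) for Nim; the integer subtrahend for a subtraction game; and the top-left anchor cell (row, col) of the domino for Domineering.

ply 1, O at .O.X/.OXX | (0,0)=+0→OO.X/.OXX*; (0,2)=+0→.OOX/.OXX; (1,0)=+0→.O.X/OOXX
ply 2, X at OO.X/.OXX | (0,2)=+0→OOXX/.OXX*; (1,0)=-1→OO.X/XOXX
ply 3, O at OOXX/.OXX | (1,0)=+0→OOXX/OOXX*
ply 4: OOXX/OOXX is terminal +0 (X); from .O.X/.OXX depth 7

PV length from [.O.X/.OXX]: 3 plies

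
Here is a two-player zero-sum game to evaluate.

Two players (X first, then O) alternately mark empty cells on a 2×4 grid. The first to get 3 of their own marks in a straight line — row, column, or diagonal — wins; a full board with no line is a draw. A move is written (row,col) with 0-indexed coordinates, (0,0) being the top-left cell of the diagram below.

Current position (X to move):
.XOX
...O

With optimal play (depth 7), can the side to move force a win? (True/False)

X winning at [.XOX/...O]: False

p1 X@[.XOX/...O]: (0,0)[XXOX/...O]+0* (1,0)[.XOX/X..O]+0 (1,1)[.XOX/.X.O]+0 (1,2)[.XOX/..XO]+0
p2 O@[XXOX/...O]: (1,0)[XXOX/O..O]+0* (1,1)[XXOX/.O.O]+0 (1,2)[XXOX/..OO]+0
p3 X@[XXOX/O..O]: (1,1)[XXOX/OX.O]+0* (1,2)[XXOX/O.XO]+0
p4 O@[XXOX/OX.O]: (1,2)[XXOX/OXOO]+0*
p5 X@[XXOX/OXOO] terminal +0; root [.XOX/...O] d7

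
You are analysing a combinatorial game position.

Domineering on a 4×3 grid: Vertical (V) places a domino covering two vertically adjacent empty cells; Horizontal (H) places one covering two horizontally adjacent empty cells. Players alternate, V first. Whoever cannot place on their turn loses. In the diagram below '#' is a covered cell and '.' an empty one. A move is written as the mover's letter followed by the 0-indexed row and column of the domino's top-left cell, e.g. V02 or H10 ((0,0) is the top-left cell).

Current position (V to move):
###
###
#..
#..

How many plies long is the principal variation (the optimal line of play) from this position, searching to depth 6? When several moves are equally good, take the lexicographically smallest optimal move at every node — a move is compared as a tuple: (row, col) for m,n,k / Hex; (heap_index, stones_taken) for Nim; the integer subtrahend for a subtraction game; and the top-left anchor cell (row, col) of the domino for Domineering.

PV length from [###/###/#../#..]: 1 ply

ply 1, V at ###/###/#../#.. | V21=+1→###/###/##./##.*; V22=+1→###/###/#.#/#.#
ply 2: ###/###/##./##. is terminal -1 (H); from ###/###/#../#.. depth 6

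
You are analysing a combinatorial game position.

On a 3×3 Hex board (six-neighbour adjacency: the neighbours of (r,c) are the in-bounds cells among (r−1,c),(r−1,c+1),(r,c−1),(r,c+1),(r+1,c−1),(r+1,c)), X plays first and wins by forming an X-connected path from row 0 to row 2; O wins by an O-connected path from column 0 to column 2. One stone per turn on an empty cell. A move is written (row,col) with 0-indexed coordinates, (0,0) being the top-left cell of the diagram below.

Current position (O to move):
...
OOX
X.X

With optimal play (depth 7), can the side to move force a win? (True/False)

O winning at [.../OOX/X.X]: True

[.../OOX/X.X] O move#1: (0,0):-1/O../OOX/X.X, (0,1):-1/.O./OOX/X.X, (0,2):+1/..O/OOX/X.X*, (2,1):-1/.../OOX/XOX
[..O/OOX/X.X] end (terminal -1, X#2); searched .../OOX/X.X to 7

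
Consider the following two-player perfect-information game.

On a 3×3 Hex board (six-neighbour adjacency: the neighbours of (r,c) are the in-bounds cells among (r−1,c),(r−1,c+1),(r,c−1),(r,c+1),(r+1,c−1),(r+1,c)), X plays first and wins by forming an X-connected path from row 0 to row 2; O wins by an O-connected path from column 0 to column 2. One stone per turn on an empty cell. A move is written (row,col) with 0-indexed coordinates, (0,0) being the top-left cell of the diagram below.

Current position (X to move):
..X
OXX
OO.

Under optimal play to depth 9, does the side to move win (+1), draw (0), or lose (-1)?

value(..X/OXX/OO., X) = +1

ply 1, X at ..X/OXX/OO. | (0,0)=-1→X.X/OXX/OO.; (0,1)=-1→.XX/OXX/OO.; (2,2)=+1→..X/OXX/OOX*
ply 2: ..X/OXX/OOX is terminal -1 (O); from ..X/OXX/OO. depth 9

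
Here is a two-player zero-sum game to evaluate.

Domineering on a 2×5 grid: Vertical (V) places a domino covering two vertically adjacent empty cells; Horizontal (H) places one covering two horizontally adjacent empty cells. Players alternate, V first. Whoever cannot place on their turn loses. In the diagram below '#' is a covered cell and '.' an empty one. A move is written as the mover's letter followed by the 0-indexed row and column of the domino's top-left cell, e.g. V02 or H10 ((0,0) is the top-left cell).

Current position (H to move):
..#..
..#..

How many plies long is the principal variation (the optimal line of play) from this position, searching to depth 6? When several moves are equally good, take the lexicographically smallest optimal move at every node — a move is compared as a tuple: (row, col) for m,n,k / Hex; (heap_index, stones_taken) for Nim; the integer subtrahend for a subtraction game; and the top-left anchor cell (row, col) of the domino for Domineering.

PV length from [..#../..#..]: 4 plies

p1 H@[..#../..#..]: H00[###../..#..]-1* H03[..###/..#..]-1 H10[..#../###..]-1 H13[..#../..###]-1
p2 V@[###../..#..]: V03[####./..##.]+1* V04[###.#/..#.#]+1
p3 H@[####./..##.]: H10[####./####.]-1*
p4 V@[####./####.]: V04[#####/#####]+1*
p5 H@[#####/#####] terminal -1; root [..#../..#..] d6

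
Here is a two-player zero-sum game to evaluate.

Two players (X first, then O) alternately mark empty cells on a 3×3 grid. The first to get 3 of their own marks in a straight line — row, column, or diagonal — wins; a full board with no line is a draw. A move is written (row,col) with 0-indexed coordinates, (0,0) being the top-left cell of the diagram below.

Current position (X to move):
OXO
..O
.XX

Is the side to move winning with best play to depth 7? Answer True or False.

p1 X@[OXO/..O/.XX]: (1,0)[OXO/X.O/.XX]+1* (1,1)[OXO/.XO/.XX]+1 (2,0)[OXO/..O/XXX]+1
p2 O@[OXO/X.O/.XX]: (1,1)[OXO/XOO/.XX]-1* (2,0)[OXO/X.O/OXX]-1
p3 X@[OXO/XOO/.XX]: (2,0)[OXO/XOO/XXX]+1*
p4 O@[OXO/XOO/XXX] terminal -1; root [OXO/..O/.XX] d7

X winning at [OXO/..O/.XX]: True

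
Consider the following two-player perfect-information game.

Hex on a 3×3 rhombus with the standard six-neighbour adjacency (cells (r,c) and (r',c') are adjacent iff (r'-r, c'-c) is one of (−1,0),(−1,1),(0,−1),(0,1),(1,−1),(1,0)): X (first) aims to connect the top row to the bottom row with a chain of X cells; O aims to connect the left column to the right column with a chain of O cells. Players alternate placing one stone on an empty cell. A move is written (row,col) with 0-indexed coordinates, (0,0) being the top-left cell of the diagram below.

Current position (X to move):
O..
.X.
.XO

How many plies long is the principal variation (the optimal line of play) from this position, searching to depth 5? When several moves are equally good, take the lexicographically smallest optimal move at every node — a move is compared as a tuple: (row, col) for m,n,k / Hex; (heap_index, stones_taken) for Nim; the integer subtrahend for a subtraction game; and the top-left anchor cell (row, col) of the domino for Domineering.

PV length from [O../.X./.XO]: 1 ply

ply 1, X at O../.X./.XO | (0,1)=+1→OX./.X./.XO*; (0,2)=+1→O.X/.X./.XO; (1,0)=+1→O../XX./.XO; (1,2)=+1→O../.XX/.XO; (2,0)=+1→O../.X./XXO
ply 2: OX./.X./.XO is terminal -1 (O); from O../.X./.XO depth 5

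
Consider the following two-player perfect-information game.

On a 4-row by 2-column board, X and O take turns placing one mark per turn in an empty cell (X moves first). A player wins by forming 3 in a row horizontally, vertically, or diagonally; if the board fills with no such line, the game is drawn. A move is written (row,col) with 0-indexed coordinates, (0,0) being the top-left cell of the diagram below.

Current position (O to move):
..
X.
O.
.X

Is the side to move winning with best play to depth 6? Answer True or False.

[../X./O./.X] O move#1: (0,0):+0/O./X./O./.X*, (0,1):+0/.O/X./O./.X, (1,1):+0/../XO/O./.X, (2,1):+0/../X./OO/.X, (3,0):+0/../X./O./OX
[O./X./O./.X] X move#2: (0,1):+0/OX/X./O./.X*, (1,1):+0/O./XX/O./.X, (2,1):+0/O./X./OX/.X, (3,0):+0/O./X./O./XX
[OX/X./O./.X] O move#3: (1,1):+0/OX/XO/O./.X*, (2,1):+0/OX/X./OO/.X, (3,0):+0/OX/X./O./OX
[OX/XO/O./.X] X move#4: (2,1):+0/OX/XO/OX/.X*, (3,0):+0/OX/XO/O./XX
[OX/XO/OX/.X] O move#5: (3,0):+0/OX/XO/OX/OX*
[OX/XO/OX/OX] end (terminal +0, X#6); searched ../X./O./.X to 6

O winning at [../X./O./.X]: False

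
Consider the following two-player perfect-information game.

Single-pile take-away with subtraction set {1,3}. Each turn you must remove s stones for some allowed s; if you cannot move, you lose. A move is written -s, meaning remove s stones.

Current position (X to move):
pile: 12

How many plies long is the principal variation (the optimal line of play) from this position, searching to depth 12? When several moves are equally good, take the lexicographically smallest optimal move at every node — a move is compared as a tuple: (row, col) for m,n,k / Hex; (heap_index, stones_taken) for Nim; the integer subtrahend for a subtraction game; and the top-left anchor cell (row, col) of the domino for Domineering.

p1 X@[12]: -1[11]-1* -3[9]-1
p2 O@[11]: -1[10]+1* -3[8]+1
p3 X@[10]: -1[9]-1* -3[7]-1
p4 O@[9]: -1[8]+1* -3[6]+1
p5 X@[8]: -1[7]-1* -3[5]-1
p6 O@[7]: -1[6]+1* -3[4]+1
p7 X@[6]: -1[5]-1* -3[3]-1
p8 O@[5]: -1[4]+1* -3[2]+1
p9 X@[4]: -1[3]-1* -3[1]-1
p10 O@[3]: -1[2]+1* -3[0]+1
p11 X@[2]: -1[1]-1*
p12 O@[1]: -1[0]+1*
p13 X@[0] terminal -1; root [12] d12

PV length from [12]: 12 plies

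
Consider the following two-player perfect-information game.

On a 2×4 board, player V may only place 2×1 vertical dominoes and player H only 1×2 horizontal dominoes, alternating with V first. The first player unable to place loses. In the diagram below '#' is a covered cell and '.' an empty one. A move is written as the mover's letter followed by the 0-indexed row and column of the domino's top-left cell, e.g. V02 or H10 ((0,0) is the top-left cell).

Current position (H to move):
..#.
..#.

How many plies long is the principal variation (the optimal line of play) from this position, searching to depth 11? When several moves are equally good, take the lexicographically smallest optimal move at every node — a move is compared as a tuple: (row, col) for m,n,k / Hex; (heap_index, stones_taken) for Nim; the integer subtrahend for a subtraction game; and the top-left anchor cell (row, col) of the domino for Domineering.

PV length from [..#./..#.]: 3 plies

p1 H@[..#./..#.]: H00[###./..#.]+1* H10[..#./###.]+1
p2 V@[###./..#.]: V03[####/..##]-1*
p3 H@[####/..##]: H10[####/####]+1*
p4 V@[####/####] terminal -1; root [..#./..#.] d11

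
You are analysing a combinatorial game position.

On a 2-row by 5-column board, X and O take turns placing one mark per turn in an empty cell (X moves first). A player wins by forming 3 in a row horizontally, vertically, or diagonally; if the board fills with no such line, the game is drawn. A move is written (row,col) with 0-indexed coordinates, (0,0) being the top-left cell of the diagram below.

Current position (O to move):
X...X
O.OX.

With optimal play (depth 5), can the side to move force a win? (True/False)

O winning at [X...X/O.OX.]: True

p1 O@[X...X/O.OX.]: (0,1)[XO..X/O.OX.]+0 (0,2)[X.O.X/O.OX.]+0 (0,3)[X..OX/O.OX.]+0 (1,1)[X...X/OOOX.]+1* (1,4)[X...X/O.OXO]+0
p2 X@[X...X/OOOX.] terminal -1; root [X...X/O.OX.] d5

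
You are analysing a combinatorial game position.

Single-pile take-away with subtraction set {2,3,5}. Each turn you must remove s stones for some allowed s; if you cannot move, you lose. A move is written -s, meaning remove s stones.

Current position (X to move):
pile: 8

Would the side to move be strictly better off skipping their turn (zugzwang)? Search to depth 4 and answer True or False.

ply 1, X at 8 | -2=-1→6*; -3=-1→5; -5=-1→3
ply 2, O at 6 | -2=-1→4; -3=-1→3; -5=+1→1*
ply 3: 1 is terminal -1 (X); from 8 depth 4
if X skipped the turn, O would face:
~ ply 1, O at 8 | -2=-1→6*; -3=-1→5; -5=-1→3
~ ply 2, X at 6 | -2=-1→4; -3=-1→3; -5=+1→1*
~ ply 3: 1 is terminal -1 (O); from 8 depth 4
compare (X): move=-1 vs pass=+1

zugzwang(8, X) = True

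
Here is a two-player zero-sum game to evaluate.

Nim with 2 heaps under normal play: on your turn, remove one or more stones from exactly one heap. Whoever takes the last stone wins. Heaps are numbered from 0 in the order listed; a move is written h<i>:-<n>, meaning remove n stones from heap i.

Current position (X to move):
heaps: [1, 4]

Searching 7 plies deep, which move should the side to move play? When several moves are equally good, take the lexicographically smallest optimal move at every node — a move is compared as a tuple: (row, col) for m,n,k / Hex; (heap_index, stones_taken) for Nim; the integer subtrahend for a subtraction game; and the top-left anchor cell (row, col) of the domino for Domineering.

X's best at [(1,4)]: h1:-3

[(1,4)] X move#1: h0:-1:-1/(0,4), h1:-1:-1/(1,3), h1:-2:-1/(1,2), h1:-3:+1/(1,1)*, h1:-4:-1/(1,0)
[(1,1)] O move#2: h0:-1:-1/(0,1)*, h1:-1:-1/(1,0)
[(0,1)] X move#3: h1:-1:+1/(0,0)*
[(0,0)] end (terminal -1, O#4); searched (1,4) to 7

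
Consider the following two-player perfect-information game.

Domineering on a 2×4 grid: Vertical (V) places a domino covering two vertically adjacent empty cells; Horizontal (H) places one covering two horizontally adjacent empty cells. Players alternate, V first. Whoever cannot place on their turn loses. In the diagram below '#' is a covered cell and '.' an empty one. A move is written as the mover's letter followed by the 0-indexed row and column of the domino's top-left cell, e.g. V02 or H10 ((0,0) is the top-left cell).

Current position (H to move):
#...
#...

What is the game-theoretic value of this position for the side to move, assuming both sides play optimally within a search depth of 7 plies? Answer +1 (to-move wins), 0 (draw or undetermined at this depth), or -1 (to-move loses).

value(#.../#..., H) = +1

[#.../#...] H move#1: H01:+1/###./#...*, H02:+1/#.##/#..., H11:+1/#.../###., H12:+1/#.../#.##
[###./#...] V move#2: V03:-1/####/#..#*
[####/#..#] H move#3: H11:+1/####/####*
[####/####] end (terminal -1, V#4); searched #.../#... to 7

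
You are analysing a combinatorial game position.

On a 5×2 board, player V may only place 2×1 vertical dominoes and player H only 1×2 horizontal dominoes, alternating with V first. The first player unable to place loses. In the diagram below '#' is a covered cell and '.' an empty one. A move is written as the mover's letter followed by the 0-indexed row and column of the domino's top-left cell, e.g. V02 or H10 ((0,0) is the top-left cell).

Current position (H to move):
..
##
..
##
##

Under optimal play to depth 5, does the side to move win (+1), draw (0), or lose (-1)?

value(../##/../##/##, H) = +1

p1 H@[../##/../##/##]: H00[##/##/../##/##]+1* H20[../##/##/##/##]+1
p2 V@[##/##/../##/##] terminal -1; root [../##/../##/##] d5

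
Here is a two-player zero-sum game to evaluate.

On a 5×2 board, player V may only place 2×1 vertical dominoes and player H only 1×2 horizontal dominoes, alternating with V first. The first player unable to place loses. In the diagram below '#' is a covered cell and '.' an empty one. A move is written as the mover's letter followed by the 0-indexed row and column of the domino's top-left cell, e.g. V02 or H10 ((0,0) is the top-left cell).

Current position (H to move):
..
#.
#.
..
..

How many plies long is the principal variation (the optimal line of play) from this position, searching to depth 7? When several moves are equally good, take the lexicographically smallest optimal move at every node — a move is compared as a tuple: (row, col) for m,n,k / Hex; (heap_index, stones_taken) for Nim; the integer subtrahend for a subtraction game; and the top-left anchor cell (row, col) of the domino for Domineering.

PV length from [../#./#./../..]: 3 plies

[../#./#./../..] H move#1: H00:-1/##/#./#./../.., H30:+1/../#./#./##/..*, H40:+1/../#./#./../##
[../#./#./##/..] V move#2: V01:-1/.#/##/#./##/..*, V11:-1/../##/##/##/..
[.#/##/#./##/..] H move#3: H40:+1/.#/##/#./##/##*
[.#/##/#./##/##] end (terminal -1, V#4); searched ../#./#./../.. to 7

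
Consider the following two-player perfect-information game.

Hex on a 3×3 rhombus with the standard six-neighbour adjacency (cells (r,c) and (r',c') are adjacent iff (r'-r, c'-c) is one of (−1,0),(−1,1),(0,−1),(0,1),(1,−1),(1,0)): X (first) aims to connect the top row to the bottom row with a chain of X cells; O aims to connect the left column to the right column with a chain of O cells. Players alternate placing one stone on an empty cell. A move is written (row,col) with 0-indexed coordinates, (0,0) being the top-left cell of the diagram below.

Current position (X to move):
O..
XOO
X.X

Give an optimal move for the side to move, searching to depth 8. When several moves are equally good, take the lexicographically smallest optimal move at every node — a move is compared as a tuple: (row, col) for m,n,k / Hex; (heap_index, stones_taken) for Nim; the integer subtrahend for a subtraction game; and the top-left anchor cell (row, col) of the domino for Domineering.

X's best at [O../XOO/X.X]: (0,1)

[O../XOO/X.X] X move#1: (0,1):+1/OX./XOO/X.X*, (0,2):-1/O.X/XOO/X.X, (2,1):-1/O../XOO/XXX
[OX./XOO/X.X] end (terminal -1, O#2); searched O../XOO/X.X to 8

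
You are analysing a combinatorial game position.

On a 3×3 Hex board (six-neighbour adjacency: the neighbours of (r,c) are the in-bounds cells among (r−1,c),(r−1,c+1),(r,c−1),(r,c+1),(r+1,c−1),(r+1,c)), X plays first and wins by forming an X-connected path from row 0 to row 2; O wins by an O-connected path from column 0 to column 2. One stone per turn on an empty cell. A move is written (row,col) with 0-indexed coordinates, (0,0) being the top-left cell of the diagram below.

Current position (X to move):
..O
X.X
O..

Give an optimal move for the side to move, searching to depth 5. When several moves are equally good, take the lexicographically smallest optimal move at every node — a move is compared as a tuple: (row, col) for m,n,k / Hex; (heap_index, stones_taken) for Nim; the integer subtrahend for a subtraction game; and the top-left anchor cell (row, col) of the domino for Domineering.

[..O/X.X/O..] X move#1: (0,0):-1/X.O/X.X/O.., (0,1):-1/.XO/X.X/O.., (1,1):+1/..O/XXX/O..*, (2,1):-1/..O/X.X/OX., (2,2):-1/..O/X.X/O.X
[..O/XXX/O..] O move#2: (0,0):-1/O.O/XXX/O..*, (0,1):-1/.OO/XXX/O.., (2,1):-1/..O/XXX/OO., (2,2):-1/..O/XXX/O.O
[O.O/XXX/O..] X move#3: (0,1):+1/OXO/XXX/O..*, (2,1):-1/O.O/XXX/OX., (2,2):-1/O.O/XXX/O.X
[OXO/XXX/O..] O move#4: (2,1):-1/OXO/XXX/OO.*, (2,2):-1/OXO/XXX/O.O
[OXO/XXX/OO.] X move#5: (2,2):+1/OXO/XXX/OOX*
[OXO/XXX/OOX] end (terminal -1, O#6); searched ..O/X.X/O.. to 5

X's best at [..O/X.X/O..]: (1,1)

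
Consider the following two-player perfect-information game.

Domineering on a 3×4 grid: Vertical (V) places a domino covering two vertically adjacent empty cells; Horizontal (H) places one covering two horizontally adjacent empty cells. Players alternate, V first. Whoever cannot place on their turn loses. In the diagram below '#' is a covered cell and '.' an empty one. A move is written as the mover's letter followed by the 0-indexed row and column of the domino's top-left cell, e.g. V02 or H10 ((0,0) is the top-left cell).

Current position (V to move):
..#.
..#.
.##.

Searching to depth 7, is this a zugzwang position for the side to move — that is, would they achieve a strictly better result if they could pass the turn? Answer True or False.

ply 1, V at ..#./..#./.##. | V00=+1→#.#./#.#./.##.*; V01=+1→.##./.##./.##.; V03=-1→..##/..##/.##.; V10=+1→..#./#.#./###.; V13=-1→..#./..##/.###
ply 2: #.#./#.#./.##. is terminal -1 (H); from ..#./..#./.##. depth 7
pass branch (H moves first from the same position):
  | ply 1, H at ..#./..#./.##. | H00=-1→###./..#./.##.; H10=+1→..#./###./.##.*
  | ply 2, V at ..#./###./.##. | V03=-1→..##/####/.##.*; V13=-1→..#./####/.###
  | ply 3, H at ..##/####/.##. | H00=+1→####/####/.##.*
  | ply 4: ####/####/.##. is terminal -1 (V); from ..#./..#./.##. depth 7
V moving scores +1; V passing scores -1

zugzwang(..#./..#./.##., V) = False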